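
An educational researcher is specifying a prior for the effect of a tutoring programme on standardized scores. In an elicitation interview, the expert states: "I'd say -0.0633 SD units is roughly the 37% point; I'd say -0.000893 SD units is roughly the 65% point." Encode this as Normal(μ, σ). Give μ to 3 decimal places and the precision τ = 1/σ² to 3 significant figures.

For Normal(μ,σ), the p-quantile is μ + z_p·σ. Here z_{0.37} = -0.3319, z_{0.65} = 0.3853.
So -0.0633 = μ − 0.3319σ and -0.000893 = μ + 0.3853σ.
Subtracting: σ = (-0.000893 − -0.0633)/(0.3853 − (-0.3319)) = 0.087.
Then μ = -0.0633 − (-0.3319)·0.087 = -0.034.
Precision τ = 1/σ² = 1/0.08702² = 132.

μ = -0.034, τ = 132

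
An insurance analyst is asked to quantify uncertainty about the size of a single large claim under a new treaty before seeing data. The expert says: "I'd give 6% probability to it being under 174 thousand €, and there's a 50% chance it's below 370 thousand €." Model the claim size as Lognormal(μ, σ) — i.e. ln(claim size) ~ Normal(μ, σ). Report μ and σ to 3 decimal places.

μ ≈ 5.914, σ ≈ 0.485

If T ~ Lognormal(μ,σ) then ln T ~ Normal(μ,σ), so the p-quantile of ln T is μ + z_p·σ.
ln(174) = 5.159 and ln(370) = 5.914; z_{0.06} = -1.555, z_{0.5} = 0.
σ = (5.914 − 5.159)/(0 − (-1.555)) = 0.485.
μ = 5.159 − (-1.555)·0.485 = 5.914.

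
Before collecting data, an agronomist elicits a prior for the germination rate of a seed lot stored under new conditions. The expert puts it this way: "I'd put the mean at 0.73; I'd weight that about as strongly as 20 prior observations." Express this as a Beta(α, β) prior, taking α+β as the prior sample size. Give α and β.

α = 14.6, β = 5.4

Under the effective-sample-size interpretation, Beta(α, β) has prior mean α/(α+β) and prior sample size α+β.
So α+β = 20 and α/(α+β) = 0.73, giving α = 0.73·20 = 14.6 and β = 20 − 14.6 = 5.4.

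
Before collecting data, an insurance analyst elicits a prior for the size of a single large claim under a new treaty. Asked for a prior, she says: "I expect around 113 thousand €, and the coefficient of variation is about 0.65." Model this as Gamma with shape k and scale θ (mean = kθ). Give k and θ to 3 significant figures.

k ≈ 2.37, θ ≈ 47.7

For Gamma(k, scale θ): mean = kθ, variance = kθ², so CV = 1/√k.
CV = 0.65, hence k = 1/CV² = 2.37.
Then θ = mean/k = 113/2.37 = 47.7.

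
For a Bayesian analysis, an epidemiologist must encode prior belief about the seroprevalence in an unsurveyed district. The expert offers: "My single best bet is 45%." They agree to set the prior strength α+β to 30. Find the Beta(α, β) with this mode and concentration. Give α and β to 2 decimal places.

For α,β > 1 the Beta mode is (α−1)/(α+β−2). With α+β = 30, the mode is (α−1)/28.
Set (α−1)/28 = 0.45 → α = 1 + 0.45·28 = 13.60.
β = 30 − α = 16.40.

α = 13.60, β = 16.40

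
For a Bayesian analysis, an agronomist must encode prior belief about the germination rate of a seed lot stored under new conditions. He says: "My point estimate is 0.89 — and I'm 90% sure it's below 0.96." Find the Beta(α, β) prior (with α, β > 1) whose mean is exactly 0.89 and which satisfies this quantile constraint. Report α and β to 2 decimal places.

With mean 0.89 fixed, write α = 0.89s, β = 0.11s where s = α+β.
Need P(θ < 0.96) = 0.9 under Beta(0.89s, 0.11s). Normal approximation: (q−m)/√(m(1−m)/s) ≈ z_{0.9} = 1.28, so s ≈ 0.89·0.11·(1.28)²/(0.96−0.89)² = 32.8.
At s = 32.8: P(θ<0.96) ≈ 0.937. Adjusting to match 0.9 gives s ≈ 24.71.
So α = 0.89·24.71 ≈ 21.99, β = 0.11·24.71 ≈ 2.72.

α ≈ 21.99, β ≈ 2.72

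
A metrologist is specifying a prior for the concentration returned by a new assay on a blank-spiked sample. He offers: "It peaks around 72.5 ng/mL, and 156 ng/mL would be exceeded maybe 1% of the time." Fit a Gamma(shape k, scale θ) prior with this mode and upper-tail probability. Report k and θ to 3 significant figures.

k ≈ 9.25, θ ≈ 8.79

Gamma(k,θ) with k>1 has mode (k−1)θ, so θ = 72.5/(k−1).
Need P(X < 156) = 0.99 with θ tied to k this way. Start at k = 2, θ = 72.5: P(X<156) ≈ 0.634.
Too low — raise k to concentrate. Iterating converges to k ≈ 9.25.
Then θ = 72.5/(9.25−1) ≈ 8.79.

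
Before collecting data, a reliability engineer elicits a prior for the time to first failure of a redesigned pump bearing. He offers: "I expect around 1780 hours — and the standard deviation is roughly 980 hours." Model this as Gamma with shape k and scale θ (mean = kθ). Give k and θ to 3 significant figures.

k ≈ 3.3, θ ≈ 540

For Gamma(k, scale θ): mean = kθ, variance = kθ², so CV = 1/√k.
CV = SD/mean = 980/1780 = 0.5506, hence k = 1/CV² = 3.3.
Then θ = mean/k = 1780/3.3 = 540.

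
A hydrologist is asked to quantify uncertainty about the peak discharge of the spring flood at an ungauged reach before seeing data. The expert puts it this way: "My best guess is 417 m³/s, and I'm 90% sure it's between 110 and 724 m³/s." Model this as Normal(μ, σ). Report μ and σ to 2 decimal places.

μ = 417.00, σ = 186.64

A symmetric 90% interval runs μ ± z·σ with z = 1.645.
Half-width = 307, so σ = 307/1.645 = 186.64.
μ is the stated best guess, 417.00.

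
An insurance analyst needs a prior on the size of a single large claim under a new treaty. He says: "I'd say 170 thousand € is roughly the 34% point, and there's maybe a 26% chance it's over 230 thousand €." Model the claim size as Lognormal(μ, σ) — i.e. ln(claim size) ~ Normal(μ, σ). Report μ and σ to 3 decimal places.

μ ≈ 5.254, σ ≈ 0.286

If T ~ Lognormal(μ,σ) then ln T ~ Normal(μ,σ), so the p-quantile of ln T is μ + z_p·σ.
ln(170) = 5.136 and ln(230) = 5.438; z_{0.34} = -0.4125, z_{0.74} = 0.6433.
σ = (5.438 − 5.136)/(0.6433 − (-0.4125)) = 0.286.
μ = 5.136 − (-0.4125)·0.286 = 5.254.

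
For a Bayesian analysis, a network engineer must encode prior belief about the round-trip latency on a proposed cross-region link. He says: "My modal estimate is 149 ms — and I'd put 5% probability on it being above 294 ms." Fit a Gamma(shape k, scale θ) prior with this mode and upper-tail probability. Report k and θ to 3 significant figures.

k ≈ 7.01, θ ≈ 24.8

Gamma(k,θ) with k>1 has mode (k−1)θ, so θ = 149/(k−1).
Need P(X < 294) = 0.95 with θ tied to k this way. Start at k = 2, θ = 149: P(X<294) ≈ 0.587.
Too low — raise k to concentrate. Iterating converges to k ≈ 7.01.
Then θ = 149/(7.01−1) ≈ 24.8.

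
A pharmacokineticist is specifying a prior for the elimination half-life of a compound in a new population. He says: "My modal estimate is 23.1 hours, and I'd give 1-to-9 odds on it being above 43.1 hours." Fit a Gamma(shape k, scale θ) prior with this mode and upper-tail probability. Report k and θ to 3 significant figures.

k ≈ 5.91, θ ≈ 4.71

Gamma(k,θ) with k>1 has mode (k−1)θ, so θ = 23.1/(k−1).
Need P(X < 43.1) = 0.9 with θ tied to k this way. Start at k = 2, θ = 23.1: P(X<43.1) ≈ 0.556.
Too low — raise k to concentrate. Iterating converges to k ≈ 5.91.
Then θ = 23.1/(5.91−1) ≈ 4.71.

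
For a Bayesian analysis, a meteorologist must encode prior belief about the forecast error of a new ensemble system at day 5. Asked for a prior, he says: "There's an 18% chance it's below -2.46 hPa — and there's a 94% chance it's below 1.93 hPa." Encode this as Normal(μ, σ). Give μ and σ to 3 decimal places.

μ = -0.833, σ = 1.777

For Normal(μ,σ), the p-quantile is μ + z_p·σ. Here z_{0.18} = -0.9154, z_{0.94} = 1.555.
So -2.46 = μ − 0.9154σ and 1.93 = μ + 1.555σ.
Subtracting: σ = (1.93 − -2.46)/(1.555 − (-0.9154)) = 1.777.
Then μ = -2.46 − (-0.9154)·1.777 = -0.833.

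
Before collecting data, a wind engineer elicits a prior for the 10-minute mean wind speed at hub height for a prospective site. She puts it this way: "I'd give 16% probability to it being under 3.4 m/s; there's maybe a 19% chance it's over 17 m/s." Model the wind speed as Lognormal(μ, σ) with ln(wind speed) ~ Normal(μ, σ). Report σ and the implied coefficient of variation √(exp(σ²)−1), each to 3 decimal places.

σ ≈ 0.860, CV ≈ 1.046

If T ~ Lognormal(μ,σ) then ln T ~ Normal(μ,σ), so the p-quantile of ln T is μ + z_p·σ.
ln(3.4) = 1.224 and ln(17) = 2.833; z_{0.16} = -0.9945, z_{0.81} = 0.8779.
σ = (2.833 − 1.224)/(0.8779 − (-0.9945)) = 0.860.
μ = 1.224 − (-0.9945)·0.860 = 2.079.
CV = √(exp(σ²)−1) = √(exp(0.7389)−1) = 1.046.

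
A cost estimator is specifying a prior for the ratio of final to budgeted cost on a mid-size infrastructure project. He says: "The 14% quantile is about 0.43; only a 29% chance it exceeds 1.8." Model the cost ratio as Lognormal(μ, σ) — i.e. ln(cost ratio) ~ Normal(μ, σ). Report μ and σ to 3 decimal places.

μ ≈ 0.103, σ ≈ 0.876

If T ~ Lognormal(μ,σ) then ln T ~ Normal(μ,σ), so the p-quantile of ln T is μ + z_p·σ.
ln(0.43) = -0.844 and ln(1.8) = 0.5878; z_{0.14} = -1.08, z_{0.71} = 0.5534.
σ = (0.5878 − -0.844)/(0.5534 − (-1.08)) = 0.876.
μ = -0.844 − (-1.08)·0.876 = 0.103.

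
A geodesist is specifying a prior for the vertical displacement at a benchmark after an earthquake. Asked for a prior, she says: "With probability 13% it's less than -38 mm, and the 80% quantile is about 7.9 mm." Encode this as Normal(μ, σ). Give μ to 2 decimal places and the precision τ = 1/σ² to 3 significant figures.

For Normal(μ,σ), the p-quantile is μ + z_p·σ. Here z_{0.13} = -1.126, z_{0.8} = 0.8416.
So -38 = μ − 1.126σ and 7.9 = μ + 0.8416σ.
Subtracting: σ = (7.9 − -38)/(0.8416 − (-1.126)) = 23.32.
Then μ = -38 − (-1.126)·23.32 = -11.73.
Precision τ = 1/σ² = 1/23.32² = 0.00184.

μ = -11.73, τ = 0.00184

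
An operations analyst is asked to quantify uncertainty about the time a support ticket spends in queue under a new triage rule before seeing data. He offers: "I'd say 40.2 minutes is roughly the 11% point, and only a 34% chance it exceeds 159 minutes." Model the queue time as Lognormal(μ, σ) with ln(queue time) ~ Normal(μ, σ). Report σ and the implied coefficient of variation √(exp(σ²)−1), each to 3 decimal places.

If T ~ Lognormal(μ,σ) then ln T ~ Normal(μ,σ), so the p-quantile of ln T is μ + z_p·σ.
ln(40.2) = 3.694 and ln(159) = 5.069; z_{0.11} = -1.227, z_{0.66} = 0.4125.
σ = (5.069 − 3.694)/(0.4125 − (-1.227)) = 0.839.
μ = 3.694 − (-1.227)·0.839 = 4.723.
CV = √(exp(σ²)−1) = √(exp(0.7038)−1) = 1.011.

σ ≈ 0.839, CV ≈ 1.011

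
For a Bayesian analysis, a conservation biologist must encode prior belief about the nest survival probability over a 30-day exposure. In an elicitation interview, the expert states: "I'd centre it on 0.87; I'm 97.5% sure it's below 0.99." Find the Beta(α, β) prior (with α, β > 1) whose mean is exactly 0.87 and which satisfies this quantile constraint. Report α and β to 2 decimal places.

With mean 0.87 fixed, write α = 0.87s, β = 0.13s where s = α+β.
Need P(θ < 0.99) = 0.975 under Beta(0.87s, 0.13s). Normal approximation: (q−m)/√(m(1−m)/s) ≈ z_{0.975} = 1.96, so s ≈ 0.87·0.13·(1.96)²/(0.99−0.87)² = 30.2.
At s = 30.2: P(θ<0.99) ≈ 1.000. Adjusting to match 0.975 gives s ≈ 11.30.
So α = 0.87·11.30 ≈ 9.83, β = 0.13·11.30 ≈ 1.47.

α ≈ 9.83, β ≈ 1.47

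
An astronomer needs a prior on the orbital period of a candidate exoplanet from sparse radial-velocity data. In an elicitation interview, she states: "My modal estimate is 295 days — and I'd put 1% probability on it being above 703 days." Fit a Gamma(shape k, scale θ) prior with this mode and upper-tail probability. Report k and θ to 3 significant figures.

k ≈ 7.29, θ ≈ 46.9

Gamma(k,θ) with k>1 has mode (k−1)θ, so θ = 295/(k−1).
Need P(X < 703) = 0.99 with θ tied to k this way. Start at k = 2, θ = 295: P(X<703) ≈ 0.688.
Too low — raise k to concentrate. Iterating converges to k ≈ 7.29.
Then θ = 295/(7.29−1) ≈ 46.9.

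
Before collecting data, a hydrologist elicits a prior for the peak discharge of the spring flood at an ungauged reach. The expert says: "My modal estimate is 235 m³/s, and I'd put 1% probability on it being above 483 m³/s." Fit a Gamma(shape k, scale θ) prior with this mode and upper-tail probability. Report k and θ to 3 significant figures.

k ≈ 10.4, θ ≈ 25

Gamma(k,θ) with k>1 has mode (k−1)θ, so θ = 235/(k−1).
Need P(X < 483) = 0.99 with θ tied to k this way. Start at k = 2, θ = 235: P(X<483) ≈ 0.609.
Too low — raise k to concentrate. Iterating converges to k ≈ 10.4.
Then θ = 235/(10.4−1) ≈ 25.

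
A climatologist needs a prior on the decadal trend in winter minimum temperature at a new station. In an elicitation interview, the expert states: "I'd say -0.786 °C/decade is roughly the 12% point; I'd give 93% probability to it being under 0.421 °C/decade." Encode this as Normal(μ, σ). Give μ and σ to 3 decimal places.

μ = -0.251, σ = 0.455

For Normal(μ,σ), the p-quantile is μ + z_p·σ. Here z_{0.12} = -1.175, z_{0.93} = 1.476.
So -0.786 = μ − 1.175σ and 0.421 = μ + 1.476σ.
Subtracting: σ = (0.421 − -0.786)/(1.476 − (-1.175)) = 0.455.
Then μ = -0.786 − (-1.175)·0.455 = -0.251.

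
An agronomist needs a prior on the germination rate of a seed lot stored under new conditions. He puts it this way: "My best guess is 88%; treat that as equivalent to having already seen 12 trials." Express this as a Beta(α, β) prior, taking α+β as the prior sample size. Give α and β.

Under the effective-sample-size interpretation, Beta(α, β) has prior mean α/(α+β) and prior sample size α+β.
So α+β = 12 and α/(α+β) = 0.88, giving α = 0.88·12 = 10.56 and β = 12 − 10.56 = 1.44.

α = 10.56, β = 1.44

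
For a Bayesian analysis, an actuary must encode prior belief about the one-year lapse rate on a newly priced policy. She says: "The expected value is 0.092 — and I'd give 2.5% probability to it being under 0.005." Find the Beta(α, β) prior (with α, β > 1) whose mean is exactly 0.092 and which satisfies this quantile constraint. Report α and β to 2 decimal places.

With mean 0.092 fixed, write α = 0.092s, β = 0.908s where s = α+β.
Need P(θ < 0.005) = 0.025 under Beta(0.092s, 0.908s). Normal approximation: (q−m)/√(m(1−m)/s) ≈ z_{0.025} = -1.96, so s ≈ 0.092·0.908·(-1.96)²/(0.005−0.092)² = 42.4.
At s = 42.4: P(θ<0.005) ≈ 0.000. Adjusting to match 0.025 gives s ≈ 13.88.
So α = 0.092·13.88 ≈ 1.28, β = 0.908·13.88 ≈ 12.60.

α ≈ 1.28, β ≈ 12.60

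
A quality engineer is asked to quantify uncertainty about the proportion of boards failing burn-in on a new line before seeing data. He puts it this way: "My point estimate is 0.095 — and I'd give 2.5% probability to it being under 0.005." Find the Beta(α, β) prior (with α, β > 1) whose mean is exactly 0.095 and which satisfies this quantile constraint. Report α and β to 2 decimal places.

α ≈ 1.26, β ≈ 11.99

With mean 0.095 fixed, write α = 0.095s, β = 0.905s where s = α+β.
Need P(θ < 0.005) = 0.025 under Beta(0.095s, 0.905s). Normal approximation: (q−m)/√(m(1−m)/s) ≈ z_{0.025} = -1.96, so s ≈ 0.095·0.905·(-1.96)²/(0.005−0.095)² = 40.8.
At s = 40.8: P(θ<0.005) ≈ 0.000. Adjusting to match 0.025 gives s ≈ 13.25.
So α = 0.095·13.25 ≈ 1.26, β = 0.905·13.25 ≈ 11.99.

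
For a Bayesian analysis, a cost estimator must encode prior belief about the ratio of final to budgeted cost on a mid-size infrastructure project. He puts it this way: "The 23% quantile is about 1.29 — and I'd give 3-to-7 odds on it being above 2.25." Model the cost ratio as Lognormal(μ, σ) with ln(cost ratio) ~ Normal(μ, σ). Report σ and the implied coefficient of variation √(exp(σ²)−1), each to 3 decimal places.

σ ≈ 0.440, CV ≈ 0.463

If T ~ Lognormal(μ,σ) then ln T ~ Normal(μ,σ), so the p-quantile of ln T is μ + z_p·σ.
ln(1.29) = 0.2546 and ln(2.25) = 0.8109; z_{0.23} = -0.7388, z_{0.7} = 0.5244.
σ = (0.8109 − 0.2546)/(0.5244 − (-0.7388)) = 0.440.
μ = 0.2546 − (-0.7388)·0.440 = 0.580.
CV = √(exp(σ²)−1) = √(exp(0.1939)−1) = 0.463.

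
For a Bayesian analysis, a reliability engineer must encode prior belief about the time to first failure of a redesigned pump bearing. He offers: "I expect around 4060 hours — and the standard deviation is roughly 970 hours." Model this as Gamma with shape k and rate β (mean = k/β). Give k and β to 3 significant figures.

For Gamma(k, rate β): mean = k/β, variance = k/β², so CV = 1/√k.
CV = SD/mean = 970/4060 = 0.2389, hence k = 1/CV² = 17.5.
Then β = k/mean = 17.5/4060 = 0.00432.

k ≈ 17.5, β ≈ 0.00432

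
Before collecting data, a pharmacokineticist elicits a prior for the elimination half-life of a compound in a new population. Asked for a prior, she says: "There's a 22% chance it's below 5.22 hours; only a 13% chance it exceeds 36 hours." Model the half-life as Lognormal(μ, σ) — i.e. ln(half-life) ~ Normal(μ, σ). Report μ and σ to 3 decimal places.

If T ~ Lognormal(μ,σ) then ln T ~ Normal(μ,σ), so the p-quantile of ln T is μ + z_p·σ.
ln(5.22) = 1.652 and ln(36) = 3.584; z_{0.22} = -0.7722, z_{0.87} = 1.126.
σ = (3.584 − 1.652)/(1.126 − (-0.7722)) = 1.017.
μ = 1.652 − (-0.7722)·1.017 = 2.438.

μ ≈ 2.438, σ ≈ 1.017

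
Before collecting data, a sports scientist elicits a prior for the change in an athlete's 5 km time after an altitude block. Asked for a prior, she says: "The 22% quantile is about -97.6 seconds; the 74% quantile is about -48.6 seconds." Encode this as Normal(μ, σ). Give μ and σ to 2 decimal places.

μ = -70.87, σ = 34.62

For Normal(μ,σ), the p-quantile is μ + z_p·σ. Here z_{0.22} = -0.7722, z_{0.74} = 0.6433.
So -97.6 = μ − 0.7722σ and -48.6 = μ + 0.6433σ.
Subtracting: σ = (-48.6 − -97.6)/(0.6433 − (-0.7722)) = 34.62.
Then μ = -97.6 − (-0.7722)·34.62 = -70.87.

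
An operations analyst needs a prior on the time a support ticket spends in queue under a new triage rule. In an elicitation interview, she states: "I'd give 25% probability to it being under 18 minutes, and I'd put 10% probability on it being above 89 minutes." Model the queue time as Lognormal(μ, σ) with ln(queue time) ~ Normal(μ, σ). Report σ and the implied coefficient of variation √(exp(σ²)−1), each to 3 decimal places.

If T ~ Lognormal(μ,σ) then ln T ~ Normal(μ,σ), so the p-quantile of ln T is μ + z_p·σ.
ln(18) = 2.89 and ln(89) = 4.489; z_{0.25} = -0.6745, z_{0.9} = 1.282.
σ = (4.489 − 2.89)/(1.282 − (-0.6745)) = 0.817.
μ = 2.89 − (-0.6745)·0.817 = 3.441.
CV = √(exp(σ²)−1) = √(exp(0.6676)−1) = 0.974.

σ ≈ 0.817, CV ≈ 0.974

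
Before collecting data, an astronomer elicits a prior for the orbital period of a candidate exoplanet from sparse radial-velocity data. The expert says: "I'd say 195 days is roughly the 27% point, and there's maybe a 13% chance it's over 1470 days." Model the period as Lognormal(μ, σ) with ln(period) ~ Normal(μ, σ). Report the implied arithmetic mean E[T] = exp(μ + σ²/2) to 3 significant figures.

If T ~ Lognormal(μ,σ) then ln T ~ Normal(μ,σ), so the p-quantile of ln T is μ + z_p·σ.
ln(195) = 5.273 and ln(1470) = 7.293; z_{0.27} = -0.6128, z_{0.87} = 1.126.
σ = (7.293 − 5.273)/(1.126 − (-0.6128)) = 1.161.
μ = 5.273 − (-0.6128)·1.161 = 5.985.
E[T] = exp(μ + σ²/2) = exp(5.985 + 0.6745) = 780 days.

E[T] ≈ 780 days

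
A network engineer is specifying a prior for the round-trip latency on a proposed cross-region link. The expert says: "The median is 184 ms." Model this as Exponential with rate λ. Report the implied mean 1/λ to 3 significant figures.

mean ≈ 265 ms

Exponential median = ln 2 / λ, so λ = ln 2 / 184.0 = 0.00377.
Mean = 1/λ = 265 ms.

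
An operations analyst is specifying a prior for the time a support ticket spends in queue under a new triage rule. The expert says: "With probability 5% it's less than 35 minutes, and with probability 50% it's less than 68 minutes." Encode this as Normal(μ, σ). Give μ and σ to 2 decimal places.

μ = 68.00, σ = 20.06

The p-quantile of Normal(μ,σ) is μ + z_p·σ, with z_{0.05} = -1.645 and z_{0.5} = 0.
Eliminate σ: μ = (z₂·x₁ − z₁·x₂)/(z₂ − z₁) = (0·35 − (-1.645)·68)/1.645 = 68.00.
Then σ = (x₂ − x₁)/(z₂ − z₁) = (68 − 35)/1.645 = 20.06.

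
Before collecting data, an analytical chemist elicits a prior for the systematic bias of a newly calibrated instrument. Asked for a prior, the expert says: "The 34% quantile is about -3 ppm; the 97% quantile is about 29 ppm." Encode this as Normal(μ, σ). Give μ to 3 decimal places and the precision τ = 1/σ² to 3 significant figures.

μ = 2.755, τ = 0.00514

For Normal(μ,σ), the p-quantile is μ + z_p·σ. Here z_{0.34} = -0.4125, z_{0.97} = 1.881.
So -3 = μ − 0.4125σ and 29 = μ + 1.881σ.
Subtracting: σ = (29 − -3)/(1.881 − (-0.4125)) = 13.954.
Then μ = -3 − (-0.4125)·13.954 = 2.755.
Precision τ = 1/σ² = 1/13.95² = 0.00514.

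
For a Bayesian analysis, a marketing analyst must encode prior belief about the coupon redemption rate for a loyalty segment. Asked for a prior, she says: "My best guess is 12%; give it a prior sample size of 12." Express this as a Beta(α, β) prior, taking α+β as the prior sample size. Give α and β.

Under the effective-sample-size interpretation, Beta(α, β) has prior mean α/(α+β) and prior sample size α+β.
So α+β = 12 and α/(α+β) = 0.12, giving α = 0.12·12 = 1.44 and β = 12 − 1.44 = 10.56.

α = 1.44, β = 10.56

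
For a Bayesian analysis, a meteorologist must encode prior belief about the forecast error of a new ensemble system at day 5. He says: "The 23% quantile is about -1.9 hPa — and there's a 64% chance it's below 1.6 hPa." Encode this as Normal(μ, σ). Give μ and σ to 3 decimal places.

μ = 0.457, σ = 3.190

For Normal(μ,σ), the p-quantile is μ + z_p·σ. Here z_{0.23} = -0.7388, z_{0.64} = 0.3585.
So -1.9 = μ − 0.7388σ and 1.6 = μ + 0.3585σ.
Subtracting: σ = (1.6 − -1.9)/(0.3585 − (-0.7388)) = 3.190.
Then μ = -1.9 − (-0.7388)·3.190 = 0.457.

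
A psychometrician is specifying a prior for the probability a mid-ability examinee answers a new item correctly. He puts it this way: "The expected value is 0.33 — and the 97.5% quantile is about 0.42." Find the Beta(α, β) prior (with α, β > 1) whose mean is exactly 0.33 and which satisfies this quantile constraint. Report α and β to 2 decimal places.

With mean 0.33 fixed, write α = 0.33s, β = 0.67s where s = α+β.
Need P(θ < 0.42) = 0.975 under Beta(0.33s, 0.67s). Normal approximation: (q−m)/√(m(1−m)/s) ≈ z_{0.975} = 1.96, so s ≈ 0.33·0.67·(1.96)²/(0.42−0.33)² = 104.9.
At s = 104.9: P(θ<0.42) ≈ 0.972. Adjusting to match 0.975 gives s ≈ 110.47.
So α = 0.33·110.47 ≈ 36.46, β = 0.67·110.47 ≈ 74.01.

α ≈ 36.46, β ≈ 74.01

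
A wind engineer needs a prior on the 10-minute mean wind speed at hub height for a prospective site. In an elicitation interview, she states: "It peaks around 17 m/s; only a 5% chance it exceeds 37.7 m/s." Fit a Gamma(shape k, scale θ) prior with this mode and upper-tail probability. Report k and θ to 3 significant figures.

k ≈ 5.33, θ ≈ 3.92

Gamma(k,θ) with k>1 has mode (k−1)θ, so θ = 17/(k−1).
Need P(X < 37.7) = 0.95 with θ tied to k this way. Start at k = 2, θ = 17: P(X<37.7) ≈ 0.650.
Too low — raise k to concentrate. Iterating converges to k ≈ 5.33.
Then θ = 17/(5.33−1) ≈ 3.92.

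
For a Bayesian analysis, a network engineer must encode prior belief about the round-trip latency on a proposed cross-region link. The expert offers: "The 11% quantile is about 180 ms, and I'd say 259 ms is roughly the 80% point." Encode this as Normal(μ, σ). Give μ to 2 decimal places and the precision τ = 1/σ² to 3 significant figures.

For Normal(μ,σ), the p-quantile is μ + z_p·σ. Here z_{0.11} = -1.227, z_{0.8} = 0.8416.
So 180 = μ − 1.227σ and 259 = μ + 0.8416σ.
Subtracting: σ = (259 − 180)/(0.8416 − (-1.227)) = 38.20.
Then μ = 180 − (-1.227)·38.20 = 226.85.
Precision τ = 1/σ² = 1/38.2² = 0.000685.

μ = 226.85, τ = 0.000685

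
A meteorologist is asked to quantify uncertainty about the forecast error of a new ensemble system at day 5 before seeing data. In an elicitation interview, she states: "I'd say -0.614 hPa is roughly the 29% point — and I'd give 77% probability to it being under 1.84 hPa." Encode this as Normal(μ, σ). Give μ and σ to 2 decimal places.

For Normal(μ,σ), the p-quantile is μ + z_p·σ. Here z_{0.29} = -0.5534, z_{0.77} = 0.7388.
So -0.614 = μ − 0.5534σ and 1.84 = μ + 0.7388σ.
Subtracting: σ = (1.84 − -0.614)/(0.7388 − (-0.5534)) = 1.90.
Then μ = -0.614 − (-0.5534)·1.90 = 0.44.

μ = 0.44, σ = 1.90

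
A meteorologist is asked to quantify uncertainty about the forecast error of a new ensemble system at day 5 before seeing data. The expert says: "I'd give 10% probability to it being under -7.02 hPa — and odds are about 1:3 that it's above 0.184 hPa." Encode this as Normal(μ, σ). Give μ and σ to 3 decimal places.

The p-quantile of Normal(μ,σ) is μ + z_p·σ, with z_{0.1} = -1.282 and z_{0.75} = 0.6745.
Eliminate σ: μ = (z₂·x₁ − z₁·x₂)/(z₂ − z₁) = (0.6745·-7.02 − (-1.282)·0.184)/1.956 = -2.300.
Then σ = (x₂ − x₁)/(z₂ − z₁) = (0.184 − -7.02)/1.956 = 3.683.

μ = -2.300, σ = 3.683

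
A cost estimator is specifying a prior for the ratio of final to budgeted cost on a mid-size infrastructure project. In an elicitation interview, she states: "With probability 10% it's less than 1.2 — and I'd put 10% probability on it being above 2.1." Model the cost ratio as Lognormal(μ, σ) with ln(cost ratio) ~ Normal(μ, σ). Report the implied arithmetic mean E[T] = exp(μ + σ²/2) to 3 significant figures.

If T ~ Lognormal(μ,σ) then ln T ~ Normal(μ,σ), so the p-quantile of ln T is μ + z_p·σ.
ln(1.2) = 0.1823 and ln(2.1) = 0.7419; z_{0.1} = -1.282, z_{0.9} = 1.282.
σ = (0.7419 − 0.1823)/(1.282 − (-1.282)) = 0.218.
μ = 0.1823 − (-1.282)·0.218 = 0.462.
E[T] = exp(μ + σ²/2) = exp(0.462 + 0.0238) = 1.63.

E[T] ≈ 1.63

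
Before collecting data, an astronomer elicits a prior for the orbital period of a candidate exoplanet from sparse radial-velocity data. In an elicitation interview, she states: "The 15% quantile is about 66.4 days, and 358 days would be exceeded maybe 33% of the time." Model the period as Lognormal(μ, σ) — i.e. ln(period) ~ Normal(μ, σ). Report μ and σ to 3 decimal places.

μ ≈ 5.378, σ ≈ 1.141

If T ~ Lognormal(μ,σ) then ln T ~ Normal(μ,σ), so the p-quantile of ln T is μ + z_p·σ.
ln(66.4) = 4.196 and ln(358) = 5.881; z_{0.15} = -1.036, z_{0.67} = 0.4399.
σ = (5.881 − 4.196)/(0.4399 − (-1.036)) = 1.141.
μ = 4.196 − (-1.036)·1.141 = 5.378.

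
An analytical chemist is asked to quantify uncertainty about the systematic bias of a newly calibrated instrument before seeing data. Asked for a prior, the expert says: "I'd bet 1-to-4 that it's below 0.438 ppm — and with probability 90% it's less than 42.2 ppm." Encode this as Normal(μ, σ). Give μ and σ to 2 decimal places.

μ = 16.99, σ = 19.67

For Normal(μ,σ), the p-quantile is μ + z_p·σ. Here z_{0.2} = -0.8416, z_{0.9} = 1.282.
So 0.438 = μ − 0.8416σ and 42.2 = μ + 1.282σ.
Subtracting: σ = (42.2 − 0.438)/(1.282 − (-0.8416)) = 19.67.
Then μ = 0.438 − (-0.8416)·19.67 = 16.99.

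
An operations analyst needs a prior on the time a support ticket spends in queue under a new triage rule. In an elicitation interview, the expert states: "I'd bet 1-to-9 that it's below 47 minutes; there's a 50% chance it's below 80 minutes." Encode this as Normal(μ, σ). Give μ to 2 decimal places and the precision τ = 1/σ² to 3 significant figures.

μ = 80.00, τ = 0.00151

For Normal(μ,σ), the p-quantile is μ + z_p·σ. Here z_{0.1} = -1.282, z_{0.5} = 0.
So 47 = μ − 1.282σ and 80 = μ + 0σ.
Subtracting: σ = (80 − 47)/(0 − (-1.282)) = 25.75.
Then μ = 47 − (-1.282)·25.75 = 80.00.
Precision τ = 1/σ² = 1/25.75² = 0.00151.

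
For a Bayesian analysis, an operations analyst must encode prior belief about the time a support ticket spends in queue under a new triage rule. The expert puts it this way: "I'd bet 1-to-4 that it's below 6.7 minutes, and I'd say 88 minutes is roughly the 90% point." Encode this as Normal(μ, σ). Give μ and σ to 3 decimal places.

μ = 38.927, σ = 38.292

For Normal(μ,σ), the p-quantile is μ + z_p·σ. Here z_{0.2} = -0.8416, z_{0.9} = 1.282.
So 6.7 = μ − 0.8416σ and 88 = μ + 1.282σ.
Subtracting: σ = (88 − 6.7)/(1.282 − (-0.8416)) = 38.292.
Then μ = 6.7 − (-0.8416)·38.292 = 38.927.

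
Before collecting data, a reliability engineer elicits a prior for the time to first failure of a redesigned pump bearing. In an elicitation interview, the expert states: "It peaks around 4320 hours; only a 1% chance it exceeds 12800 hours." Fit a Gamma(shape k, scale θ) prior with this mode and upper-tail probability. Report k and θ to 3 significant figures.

k ≈ 4.83, θ ≈ 1130

Gamma(k,θ) with k>1 has mode (k−1)θ, so θ = 4320/(k−1).
Need P(X < 12800) = 0.99 with θ tied to k this way. Start at k = 2, θ = 4320: P(X<12800) ≈ 0.795.
Too low — raise k to concentrate. Iterating converges to k ≈ 4.83.
Then θ = 4320/(4.83−1) ≈ 1130.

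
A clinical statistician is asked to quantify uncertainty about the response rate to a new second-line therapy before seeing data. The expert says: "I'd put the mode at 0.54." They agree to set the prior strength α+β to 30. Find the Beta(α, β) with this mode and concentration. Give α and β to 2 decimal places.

For α,β > 1 the Beta mode is (α−1)/(α+β−2). With α+β = 30, the mode is (α−1)/28.
Set (α−1)/28 = 0.54 → α = 1 + 0.54·28 = 16.12.
β = 30 − α = 13.88.

α = 16.12, β = 13.88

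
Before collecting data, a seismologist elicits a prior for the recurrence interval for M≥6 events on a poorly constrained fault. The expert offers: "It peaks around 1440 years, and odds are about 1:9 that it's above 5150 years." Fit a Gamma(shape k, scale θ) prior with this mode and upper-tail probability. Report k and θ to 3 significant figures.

Gamma(k,θ) with k>1 has mode (k−1)θ, so θ = 1440/(k−1).
Need P(X < 5150) = 0.9 with θ tied to k this way. Start at k = 2, θ = 1440: P(X<5150) ≈ 0.872.
Too low — raise k to concentrate. Iterating converges to k ≈ 2.15.
Then θ = 1440/(2.15−1) ≈ 1250.

k ≈ 2.15, θ ≈ 1250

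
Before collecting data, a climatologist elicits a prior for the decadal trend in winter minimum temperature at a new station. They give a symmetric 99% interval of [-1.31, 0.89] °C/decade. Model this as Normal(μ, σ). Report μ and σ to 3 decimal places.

A symmetric 99% interval runs μ ± z·σ with z = 2.576.
Half-width = 1.1, so σ = 1.1/2.576 = 0.427.
μ is the interval midpoint, -0.210.

μ = -0.210, σ = 0.427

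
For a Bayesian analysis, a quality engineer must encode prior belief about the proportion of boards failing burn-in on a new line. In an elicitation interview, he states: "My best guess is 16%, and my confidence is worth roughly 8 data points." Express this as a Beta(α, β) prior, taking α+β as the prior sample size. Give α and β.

α = 1.28, β = 6.72

Under the effective-sample-size interpretation, Beta(α, β) has prior mean α/(α+β) and prior sample size α+β.
So α+β = 8 and α/(α+β) = 0.16, giving α = 0.16·8 = 1.28 and β = 8 − 1.28 = 6.72.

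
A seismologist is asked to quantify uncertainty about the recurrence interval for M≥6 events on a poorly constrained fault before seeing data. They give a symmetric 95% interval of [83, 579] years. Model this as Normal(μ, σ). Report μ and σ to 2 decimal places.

A symmetric 95% interval runs μ ± z·σ with z = 1.96.
Half-width = 248, so σ = 248/1.96 = 126.53.
μ is the interval midpoint, 331.00.

μ = 331.00, σ = 126.53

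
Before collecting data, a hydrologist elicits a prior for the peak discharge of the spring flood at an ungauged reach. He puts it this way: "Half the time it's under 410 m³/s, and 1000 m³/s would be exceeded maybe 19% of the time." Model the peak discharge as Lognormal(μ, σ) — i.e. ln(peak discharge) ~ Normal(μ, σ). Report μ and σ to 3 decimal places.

If T ~ Lognormal(μ,σ) then ln T ~ Normal(μ,σ), so the p-quantile of ln T is μ + z_p·σ.
ln(410) = 6.016 and ln(1000) = 6.908; z_{0.5} = 0, z_{0.81} = 0.8779.
σ = (6.908 − 6.016)/(0.8779 − (0)) = 1.016.
μ = 6.016 − (0)·1.016 = 6.016.

μ ≈ 6.016, σ ≈ 1.016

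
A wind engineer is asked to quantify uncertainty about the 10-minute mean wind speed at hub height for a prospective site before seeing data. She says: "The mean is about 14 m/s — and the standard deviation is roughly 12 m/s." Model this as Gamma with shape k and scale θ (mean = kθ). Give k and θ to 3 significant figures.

For Gamma(k, scale θ): mean = kθ, variance = kθ², so CV = 1/√k.
CV = SD/mean = 12/14 = 0.8571, hence k = 1/CV² = 1.36.
Then θ = mean/k = 14/1.36 = 10.3.

k ≈ 1.36, θ ≈ 10.3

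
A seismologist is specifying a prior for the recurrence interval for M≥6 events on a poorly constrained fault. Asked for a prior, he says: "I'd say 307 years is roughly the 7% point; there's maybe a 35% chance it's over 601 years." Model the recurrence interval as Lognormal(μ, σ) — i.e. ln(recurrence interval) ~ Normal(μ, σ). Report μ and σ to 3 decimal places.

μ ≈ 6.260, σ ≈ 0.361

If T ~ Lognormal(μ,σ) then ln T ~ Normal(μ,σ), so the p-quantile of ln T is μ + z_p·σ.
ln(307) = 5.727 and ln(601) = 6.399; z_{0.07} = -1.476, z_{0.65} = 0.3853.
σ = (6.399 − 5.727)/(0.3853 − (-1.476)) = 0.361.
μ = 5.727 − (-1.476)·0.361 = 6.260.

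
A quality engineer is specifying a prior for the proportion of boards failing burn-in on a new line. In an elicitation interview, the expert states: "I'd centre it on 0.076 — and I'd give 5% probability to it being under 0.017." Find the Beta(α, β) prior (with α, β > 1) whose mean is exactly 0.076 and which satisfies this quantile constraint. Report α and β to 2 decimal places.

α ≈ 2.34, β ≈ 28.42

With mean 0.076 fixed, write α = 0.076s, β = 0.924s where s = α+β.
Need P(θ < 0.017) = 0.05 under Beta(0.076s, 0.924s). Normal approximation: (q−m)/√(m(1−m)/s) ≈ z_{0.05} = -1.64, so s ≈ 0.076·0.924·(-1.64)²/(0.017−0.076)² = 54.6.
At s = 54.6: P(θ<0.017) ≈ 0.010. Adjusting to match 0.05 gives s ≈ 30.75.
So α = 0.076·30.75 ≈ 2.34, β = 0.924·30.75 ≈ 28.42.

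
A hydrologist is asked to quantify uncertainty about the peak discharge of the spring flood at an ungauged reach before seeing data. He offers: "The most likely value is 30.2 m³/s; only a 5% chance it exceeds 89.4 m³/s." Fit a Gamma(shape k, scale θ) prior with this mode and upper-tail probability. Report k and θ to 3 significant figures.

k ≈ 3.25, θ ≈ 13.4

Gamma(k,θ) with k>1 has mode (k−1)θ, so θ = 30.2/(k−1).
Need P(X < 89.4) = 0.95 with θ tied to k this way. Start at k = 2, θ = 30.2: P(X<89.4) ≈ 0.795.
Too low — raise k to concentrate. Iterating converges to k ≈ 3.25.
Then θ = 30.2/(3.25−1) ≈ 13.4.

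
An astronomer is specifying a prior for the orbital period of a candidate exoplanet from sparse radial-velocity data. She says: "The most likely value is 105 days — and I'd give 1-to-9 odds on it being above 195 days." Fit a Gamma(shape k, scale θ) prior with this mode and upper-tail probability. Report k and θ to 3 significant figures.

k ≈ 5.98, θ ≈ 21.1

Gamma(k,θ) with k>1 has mode (k−1)θ, so θ = 105/(k−1).
Need P(X < 195) = 0.9 with θ tied to k this way. Start at k = 2, θ = 105: P(X<195) ≈ 0.554.
Too low — raise k to concentrate. Iterating converges to k ≈ 5.98.
Then θ = 105/(5.98−1) ≈ 21.1.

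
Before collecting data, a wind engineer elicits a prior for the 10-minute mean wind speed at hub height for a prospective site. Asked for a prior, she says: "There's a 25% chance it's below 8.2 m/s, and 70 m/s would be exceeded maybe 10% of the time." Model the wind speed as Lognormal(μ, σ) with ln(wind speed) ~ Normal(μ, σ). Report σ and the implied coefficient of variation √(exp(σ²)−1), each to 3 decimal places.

σ ≈ 1.096, CV ≈ 1.525

If T ~ Lognormal(μ,σ) then ln T ~ Normal(μ,σ), so the p-quantile of ln T is μ + z_p·σ.
ln(8.2) = 2.104 and ln(70) = 4.248; z_{0.25} = -0.6745, z_{0.9} = 1.282.
σ = (4.248 − 2.104)/(1.282 − (-0.6745)) = 1.096.
μ = 2.104 − (-0.6745)·1.096 = 2.844.
CV = √(exp(σ²)−1) = √(exp(1.2018)−1) = 1.525.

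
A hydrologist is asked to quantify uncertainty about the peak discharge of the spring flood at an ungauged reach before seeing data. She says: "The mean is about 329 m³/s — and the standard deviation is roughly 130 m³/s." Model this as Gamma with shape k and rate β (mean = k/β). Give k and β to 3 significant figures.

k ≈ 6.4, β ≈ 0.0195

For Gamma(k, rate β): mean = k/β, variance = k/β², so CV = 1/√k.
CV = SD/mean = 130/329 = 0.3951, hence k = 1/CV² = 6.4.
Then β = k/mean = 6.4/329 = 0.0195.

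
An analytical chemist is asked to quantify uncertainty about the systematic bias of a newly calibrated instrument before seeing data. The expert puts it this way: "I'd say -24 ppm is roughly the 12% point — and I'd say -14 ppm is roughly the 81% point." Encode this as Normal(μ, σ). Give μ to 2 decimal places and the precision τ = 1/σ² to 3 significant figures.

The p-quantile of Normal(μ,σ) is μ + z_p·σ, with z_{0.12} = -1.175 and z_{0.81} = 0.8779.
Eliminate σ: μ = (z₂·x₁ − z₁·x₂)/(z₂ − z₁) = (0.8779·-24 − (-1.175)·-14)/2.053 = -18.28.
Then σ = (x₂ − x₁)/(z₂ − z₁) = (-14 − -24)/2.053 = 4.87.
Precision τ = 1/σ² = 1/4.871² = 0.0421.

μ = -18.28, τ = 0.0421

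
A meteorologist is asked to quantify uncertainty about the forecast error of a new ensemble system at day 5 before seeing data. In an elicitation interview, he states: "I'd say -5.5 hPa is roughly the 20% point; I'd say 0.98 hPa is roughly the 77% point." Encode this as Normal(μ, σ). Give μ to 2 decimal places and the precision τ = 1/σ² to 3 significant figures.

The p-quantile of Normal(μ,σ) is μ + z_p·σ, with z_{0.2} = -0.8416 and z_{0.77} = 0.7388.
Eliminate σ: μ = (z₂·x₁ − z₁·x₂)/(z₂ − z₁) = (0.7388·-5.5 − (-0.8416)·0.98)/1.58 = -2.05.
Then σ = (x₂ − x₁)/(z₂ − z₁) = (0.98 − -5.5)/1.58 = 4.10.
Precision τ = 1/σ² = 1/4.1² = 0.0595.

μ = -2.05, τ = 0.0595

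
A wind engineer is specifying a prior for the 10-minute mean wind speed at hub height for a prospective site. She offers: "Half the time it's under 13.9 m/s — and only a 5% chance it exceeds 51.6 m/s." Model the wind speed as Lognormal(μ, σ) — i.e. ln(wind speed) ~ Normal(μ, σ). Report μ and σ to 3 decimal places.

If T ~ Lognormal(μ,σ) then ln T ~ Normal(μ,σ), so the p-quantile of ln T is μ + z_p·σ.
ln(13.9) = 2.632 and ln(51.6) = 3.944; z_{0.5} = 0, z_{0.95} = 1.645.
σ = (3.944 − 2.632)/(1.645 − (0)) = 0.797.
μ = 2.632 − (0)·0.797 = 2.632.

μ ≈ 2.632, σ ≈ 0.797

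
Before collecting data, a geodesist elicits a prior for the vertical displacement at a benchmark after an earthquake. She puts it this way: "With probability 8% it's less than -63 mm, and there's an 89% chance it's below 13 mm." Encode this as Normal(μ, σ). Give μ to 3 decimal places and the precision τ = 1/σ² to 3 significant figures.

μ = -22.422, τ = 0.0012

For Normal(μ,σ), the p-quantile is μ + z_p·σ. Here z_{0.08} = -1.405, z_{0.89} = 1.227.
So -63 = μ − 1.405σ and 13 = μ + 1.227σ.
Subtracting: σ = (13 − -63)/(1.227 − (-1.405)) = 28.880.
Then μ = -63 − (-1.405)·28.880 = -22.422.
Precision τ = 1/σ² = 1/28.88² = 0.0012.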